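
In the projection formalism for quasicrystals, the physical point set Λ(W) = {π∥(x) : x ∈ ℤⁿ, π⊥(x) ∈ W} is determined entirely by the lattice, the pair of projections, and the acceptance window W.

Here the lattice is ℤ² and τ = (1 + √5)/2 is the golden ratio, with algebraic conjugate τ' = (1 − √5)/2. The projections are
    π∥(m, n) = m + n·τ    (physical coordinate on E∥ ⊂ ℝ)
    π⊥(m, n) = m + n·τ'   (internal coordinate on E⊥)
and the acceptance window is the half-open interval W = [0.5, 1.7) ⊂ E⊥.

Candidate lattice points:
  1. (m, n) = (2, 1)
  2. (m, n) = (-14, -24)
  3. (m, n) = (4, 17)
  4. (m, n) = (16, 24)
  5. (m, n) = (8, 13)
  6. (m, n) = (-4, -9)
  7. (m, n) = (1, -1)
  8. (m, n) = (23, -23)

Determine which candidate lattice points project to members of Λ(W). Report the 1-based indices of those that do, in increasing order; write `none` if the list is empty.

Numerically τ ≈ 1.61803 and τ' = −1/τ ≈ -0.61803.
candidate 1: (m,n)=(2,1) → π∥ = 2+1·τ ≈ 3.61803, π⊥ = 2+1·τ' ≈ 1.38197 ∈ [0.5, 1.7) ⇒ IN Λ
candidate 2: (m,n)=(-14,-24) → π∥ = -14-24·τ ≈ -52.83282, π⊥ = -14-24·τ' ≈ 0.83282 ∈ [0.5, 1.7) ⇒ IN Λ
candidate 3: (m,n)=(4,17) → π∥ = 4+17·τ ≈ 31.50658, π⊥ = 4+17·τ' ≈ -6.50658 ∉ [0.5, 1.7) ⇒ out
candidate 4: (m,n)=(16,24) → π∥ = 16+24·τ ≈ 54.83282, π⊥ = 16+24·τ' ≈ 1.16718 ∈ [0.5, 1.7) ⇒ IN Λ
candidate 5: (m,n)=(8,13) → π∥ = 8+13·τ ≈ 29.03444, π⊥ = 8+13·τ' ≈ -0.03444 ∉ [0.5, 1.7) ⇒ out
candidate 6: (m,n)=(-4,-9) → π∥ = -4-9·τ ≈ -18.56231, π⊥ = -4-9·τ' ≈ 1.56231 ∈ [0.5, 1.7) ⇒ IN Λ
candidate 7: (m,n)=(1,-1) → π∥ = 1-1·τ ≈ -0.61803, π⊥ = 1-1·τ' ≈ 1.61803 ∈ [0.5, 1.7) ⇒ IN Λ
candidate 8: (m,n)=(23,-23) → π∥ = 23-23·τ ≈ -14.21478, π⊥ = 23-23·τ' ≈ 37.21478 ∉ [0.5, 1.7) ⇒ out

1, 2, 4, 6, 7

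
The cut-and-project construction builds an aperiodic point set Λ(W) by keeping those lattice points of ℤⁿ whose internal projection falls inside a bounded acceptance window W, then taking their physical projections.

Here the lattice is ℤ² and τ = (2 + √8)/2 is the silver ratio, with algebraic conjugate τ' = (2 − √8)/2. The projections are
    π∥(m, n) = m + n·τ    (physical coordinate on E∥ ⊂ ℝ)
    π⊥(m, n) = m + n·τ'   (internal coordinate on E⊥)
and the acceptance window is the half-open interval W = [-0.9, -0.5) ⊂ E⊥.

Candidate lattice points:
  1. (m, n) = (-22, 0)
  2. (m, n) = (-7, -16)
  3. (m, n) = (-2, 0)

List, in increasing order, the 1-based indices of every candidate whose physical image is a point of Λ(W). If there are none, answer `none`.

Numerically τ ≈ 2.414214 and τ' = −1/τ ≈ -0.414214.
candidate 1: (m,n)=(-22,0) → π∥ = -22+0·τ ≈ -22.000000, π⊥ = -22+0·τ' ≈ -22.000000 ∉ [-0.9, -0.5) ⇒ out
candidate 2: (m,n)=(-7,-16) → π∥ = -7-16·τ ≈ -45.627417, π⊥ = -7-16·τ' ≈ -0.372583 ∉ [-0.9, -0.5) ⇒ out
candidate 3: (m,n)=(-2,0) → π∥ = -2+0·τ ≈ -2.000000, π⊥ = -2+0·τ' ≈ -2.000000 ∉ [-0.9, -0.5) ⇒ out

none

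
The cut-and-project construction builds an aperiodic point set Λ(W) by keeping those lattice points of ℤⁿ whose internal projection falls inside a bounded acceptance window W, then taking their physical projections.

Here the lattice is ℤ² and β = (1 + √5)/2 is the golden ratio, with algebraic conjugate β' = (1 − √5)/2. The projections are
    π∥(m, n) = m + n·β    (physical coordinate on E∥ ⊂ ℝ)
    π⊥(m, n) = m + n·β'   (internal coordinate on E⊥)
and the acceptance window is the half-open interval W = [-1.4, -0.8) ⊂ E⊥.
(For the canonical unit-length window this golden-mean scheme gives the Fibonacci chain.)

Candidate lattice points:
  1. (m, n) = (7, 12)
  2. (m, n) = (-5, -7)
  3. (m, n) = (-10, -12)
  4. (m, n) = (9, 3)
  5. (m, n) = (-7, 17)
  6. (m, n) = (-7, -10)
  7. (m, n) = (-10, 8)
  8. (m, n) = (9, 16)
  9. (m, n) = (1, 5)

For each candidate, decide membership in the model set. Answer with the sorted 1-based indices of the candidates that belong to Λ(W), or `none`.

6, 8

Compute β' = (1−√5)/2 = -0.6180, so π⊥(m,n) = m -0.6180·n.
[1] lift (7,12): star map gives -0.4164; window check -1.4 ≤ -0.4164 < -0.8 is false → out
[2] lift (-5,-7): star map gives -0.6738; window check -1.4 ≤ -0.6738 < -0.8 is false → out
[3] lift (-10,-12): star map gives -2.5836; window check -1.4 ≤ -2.5836 < -0.8 is false → out
[4] lift (9,3): star map gives 7.1459; window check -1.4 ≤ 7.1459 < -0.8 is false → out
[5] lift (-7,17): star map gives -17.5066; window check -1.4 ≤ -17.5066 < -0.8 is false → out
[6] lift (-7,-10): star map gives -0.8197; window check -1.4 ≤ -0.8197 < -0.8 is true → IN Λ
[7] lift (-10,8): star map gives -14.9443; window check -1.4 ≤ -14.9443 < -0.8 is false → out
[8] lift (9,16): star map gives -0.8885; window check -1.4 ≤ -0.8885 < -0.8 is true → IN Λ
[9] lift (1,5): star map gives -2.0902; window check -1.4 ≤ -2.0902 < -0.8 is false → out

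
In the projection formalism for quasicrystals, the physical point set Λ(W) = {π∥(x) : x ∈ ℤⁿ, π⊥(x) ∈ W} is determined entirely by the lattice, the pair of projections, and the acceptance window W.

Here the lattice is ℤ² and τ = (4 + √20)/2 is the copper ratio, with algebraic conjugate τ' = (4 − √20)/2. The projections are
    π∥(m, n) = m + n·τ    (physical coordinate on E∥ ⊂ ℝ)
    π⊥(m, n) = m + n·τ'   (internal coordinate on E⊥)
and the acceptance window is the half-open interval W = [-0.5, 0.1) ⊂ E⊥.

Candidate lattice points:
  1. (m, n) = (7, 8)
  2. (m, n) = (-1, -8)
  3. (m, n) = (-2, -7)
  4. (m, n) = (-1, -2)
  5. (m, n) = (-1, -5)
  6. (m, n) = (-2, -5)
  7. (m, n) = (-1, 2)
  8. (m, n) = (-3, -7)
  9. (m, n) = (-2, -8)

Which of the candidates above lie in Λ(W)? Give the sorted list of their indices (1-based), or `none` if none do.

3, 9

τ' = (4−√20)/2 ≈ -0.23607.
[1] lift (7,8): star map gives 5.11146; window check -0.5 ≤ 5.11146 < 0.1 is false → out
[2] lift (-1,-8): star map gives 0.88854; window check -0.5 ≤ 0.88854 < 0.1 is false → out
[3] lift (-2,-7): star map gives -0.34752; window check -0.5 ≤ -0.34752 < 0.1 is true → IN Λ
[4] lift (-1,-2): star map gives -0.52786; window check -0.5 ≤ -0.52786 < 0.1 is false → out
[5] lift (-1,-5): star map gives 0.18034; window check -0.5 ≤ 0.18034 < 0.1 is false → out
[6] lift (-2,-5): star map gives -0.81966; window check -0.5 ≤ -0.81966 < 0.1 is false → out
[7] lift (-1,2): star map gives -1.47214; window check -0.5 ≤ -1.47214 < 0.1 is false → out
[8] lift (-3,-7): star map gives -1.34752; window check -0.5 ≤ -1.34752 < 0.1 is false → out
[9] lift (-2,-8): star map gives -0.11146; window check -0.5 ≤ -0.11146 < 0.1 is true → IN Λ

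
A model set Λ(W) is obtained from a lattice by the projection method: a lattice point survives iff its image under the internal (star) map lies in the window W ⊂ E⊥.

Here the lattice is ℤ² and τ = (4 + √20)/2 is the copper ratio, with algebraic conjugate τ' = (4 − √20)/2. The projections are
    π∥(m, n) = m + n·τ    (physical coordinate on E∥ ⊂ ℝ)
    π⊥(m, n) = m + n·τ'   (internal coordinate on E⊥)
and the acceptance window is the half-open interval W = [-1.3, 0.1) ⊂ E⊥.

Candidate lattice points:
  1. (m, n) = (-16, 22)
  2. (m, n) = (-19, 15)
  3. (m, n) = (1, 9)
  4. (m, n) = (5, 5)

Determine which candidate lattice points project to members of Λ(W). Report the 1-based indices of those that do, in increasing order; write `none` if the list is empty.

τ' = (4−√20)/2 ≈ -0.23607.
[1] lift (-16,22): star map gives -21.19350; window check -1.3 ≤ -21.19350 < 0.1 is false → out
[2] lift (-19,15): star map gives -22.54102; window check -1.3 ≤ -22.54102 < 0.1 is false → out
[3] lift (1,9): star map gives -1.12461; window check -1.3 ≤ -1.12461 < 0.1 is true → IN Λ
[4] lift (5,5): star map gives 3.81966; window check -1.3 ≤ 3.81966 < 0.1 is false → out

3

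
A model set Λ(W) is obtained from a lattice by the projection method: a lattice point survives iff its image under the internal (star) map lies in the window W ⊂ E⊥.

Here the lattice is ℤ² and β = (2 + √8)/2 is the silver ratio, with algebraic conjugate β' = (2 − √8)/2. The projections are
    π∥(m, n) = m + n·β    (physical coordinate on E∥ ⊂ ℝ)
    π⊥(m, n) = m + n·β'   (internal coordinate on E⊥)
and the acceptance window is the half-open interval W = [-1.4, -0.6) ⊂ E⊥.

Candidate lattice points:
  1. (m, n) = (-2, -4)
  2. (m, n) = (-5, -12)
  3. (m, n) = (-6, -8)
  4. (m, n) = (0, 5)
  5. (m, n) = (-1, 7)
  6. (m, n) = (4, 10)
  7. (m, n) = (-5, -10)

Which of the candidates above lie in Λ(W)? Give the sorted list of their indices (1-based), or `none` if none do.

7

Compute β' = (2−√8)/2 = -0.414214, so π⊥(m,n) = m -0.414214·n.
#1 (-2,-4): internal coord -2 + (-4)·β' = -0.343146; -0.343146 ∉ [-1.4, -0.6) → out
#2 (-5,-12): internal coord -5 + (-12)·β' = -0.029437; -0.029437 ∉ [-1.4, -0.6) → out
#3 (-6,-8): internal coord -6 + (-8)·β' = -2.686292; -2.686292 ∉ [-1.4, -0.6) → out
#4 (0,5): internal coord 0 + (5)·β' = -2.071068; -2.071068 ∉ [-1.4, -0.6) → out
#5 (-1,7): internal coord -1 + (7)·β' = -3.899495; -3.899495 ∉ [-1.4, -0.6) → out
#6 (4,10): internal coord 4 + (10)·β' = -0.142136; -0.142136 ∉ [-1.4, -0.6) → out
#7 (-5,-10): internal coord -5 + (-10)·β' = -0.857864; -0.857864 ∈ [-1.4, -0.6) → IN Λ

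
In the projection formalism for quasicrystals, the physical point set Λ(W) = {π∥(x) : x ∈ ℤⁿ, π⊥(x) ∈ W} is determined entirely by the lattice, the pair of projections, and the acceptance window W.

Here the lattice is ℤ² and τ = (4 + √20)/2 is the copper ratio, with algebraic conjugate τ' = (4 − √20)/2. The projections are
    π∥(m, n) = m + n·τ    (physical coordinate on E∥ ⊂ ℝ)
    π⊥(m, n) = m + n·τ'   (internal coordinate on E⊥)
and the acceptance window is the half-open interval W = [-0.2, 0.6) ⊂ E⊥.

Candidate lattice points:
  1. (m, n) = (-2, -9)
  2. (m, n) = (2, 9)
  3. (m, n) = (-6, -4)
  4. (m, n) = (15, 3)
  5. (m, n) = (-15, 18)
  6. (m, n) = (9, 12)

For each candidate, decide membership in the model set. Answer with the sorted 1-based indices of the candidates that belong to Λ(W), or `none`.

1, 2

Numerically τ ≈ 4.236068 and τ' = −1/τ ≈ -0.236068.
[1] lift (-2,-9): star map gives 0.124612; window check -0.2 ≤ 0.124612 < 0.6 is true → IN Λ
[2] lift (2,9): star map gives -0.124612; window check -0.2 ≤ -0.124612 < 0.6 is true → IN Λ
[3] lift (-6,-4): star map gives -5.055728; window check -0.2 ≤ -5.055728 < 0.6 is false → out
[4] lift (15,3): star map gives 14.291796; window check -0.2 ≤ 14.291796 < 0.6 is false → out
[5] lift (-15,18): star map gives -19.249224; window check -0.2 ≤ -19.249224 < 0.6 is false → out
[6] lift (9,12): star map gives 6.167184; window check -0.2 ≤ 6.167184 < 0.6 is false → out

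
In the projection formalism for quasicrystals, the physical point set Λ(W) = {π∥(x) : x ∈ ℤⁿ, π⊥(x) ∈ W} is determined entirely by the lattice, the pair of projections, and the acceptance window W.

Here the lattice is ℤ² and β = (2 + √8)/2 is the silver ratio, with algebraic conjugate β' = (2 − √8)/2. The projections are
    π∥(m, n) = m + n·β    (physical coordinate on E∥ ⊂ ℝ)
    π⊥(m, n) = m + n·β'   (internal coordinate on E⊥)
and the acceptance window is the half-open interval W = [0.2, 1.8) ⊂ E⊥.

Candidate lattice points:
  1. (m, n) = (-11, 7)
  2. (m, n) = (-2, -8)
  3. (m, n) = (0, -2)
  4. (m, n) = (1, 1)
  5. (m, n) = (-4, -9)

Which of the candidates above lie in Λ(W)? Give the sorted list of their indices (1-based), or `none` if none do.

2, 3, 4

Numerically β ≈ 2.4142 and β' = −1/β ≈ -0.4142.
candidate 1: (m,n)=(-11,7) → π∥ = -11+7·β ≈ 5.8995, π⊥ = -11+7·β' ≈ -13.8995 ∉ [0.2, 1.8) ⇒ out
candidate 2: (m,n)=(-2,-8) → π∥ = -2-8·β ≈ -21.3137, π⊥ = -2-8·β' ≈ 1.3137 ∈ [0.2, 1.8) ⇒ IN Λ
candidate 3: (m,n)=(0,-2) → π∥ = 0-2·β ≈ -4.8284, π⊥ = 0-2·β' ≈ 0.8284 ∈ [0.2, 1.8) ⇒ IN Λ
candidate 4: (m,n)=(1,1) → π∥ = 1+1·β ≈ 3.4142, π⊥ = 1+1·β' ≈ 0.5858 ∈ [0.2, 1.8) ⇒ IN Λ
candidate 5: (m,n)=(-4,-9) → π∥ = -4-9·β ≈ -25.7279, π⊥ = -4-9·β' ≈ -0.2721 ∉ [0.2, 1.8) ⇒ out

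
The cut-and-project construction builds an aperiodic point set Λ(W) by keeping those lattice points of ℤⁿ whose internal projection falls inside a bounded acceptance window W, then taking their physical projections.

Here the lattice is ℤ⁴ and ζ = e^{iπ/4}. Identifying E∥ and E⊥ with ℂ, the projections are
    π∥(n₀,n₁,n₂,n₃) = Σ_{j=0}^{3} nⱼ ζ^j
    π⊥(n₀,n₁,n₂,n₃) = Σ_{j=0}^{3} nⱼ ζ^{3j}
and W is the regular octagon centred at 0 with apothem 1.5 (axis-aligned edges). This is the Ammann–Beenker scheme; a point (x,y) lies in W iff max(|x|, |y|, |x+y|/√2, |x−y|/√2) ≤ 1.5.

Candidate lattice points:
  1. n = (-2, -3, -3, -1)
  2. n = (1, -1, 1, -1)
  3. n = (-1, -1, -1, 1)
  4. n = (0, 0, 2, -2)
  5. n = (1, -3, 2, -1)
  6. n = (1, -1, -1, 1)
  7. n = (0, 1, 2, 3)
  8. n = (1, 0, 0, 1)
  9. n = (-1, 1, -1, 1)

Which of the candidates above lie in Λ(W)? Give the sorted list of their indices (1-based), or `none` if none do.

π⊥(n) = n₀ + n₁ζ³ + n₂ζ⁶ + n₃ζ⁹ where ζ = e^{iπ/4}.
candidate 1: n = (-2, -3, -3, -1) → π⊥ ≈ (-0.5858, +0.1716); max(|x|,|y|,|x±y|/√2) = 0.5858 ≤ 1.5 ⇒ ∈ W
candidate 2: n = (1, -1, 1, -1) → π⊥ ≈ (+1.0000, -2.4142); max(|x|,|y|,|x±y|/√2) = 2.4142 > 1.5 ⇒ ∉ W
candidate 3: n = (-1, -1, -1, 1) → π⊥ ≈ (+0.4142, +1.0000); max(|x|,|y|,|x±y|/√2) = 1.0000 ≤ 1.5 ⇒ ∈ W
candidate 4: n = (0, 0, 2, -2) → π⊥ ≈ (-1.4142, -3.4142); max(|x|,|y|,|x±y|/√2) = 3.4142 > 1.5 ⇒ ∉ W
candidate 5: n = (1, -3, 2, -1) → π⊥ ≈ (+2.4142, -4.8284); max(|x|,|y|,|x±y|/√2) = 5.1213 > 1.5 ⇒ ∉ W
candidate 6: n = (1, -1, -1, 1) → π⊥ ≈ (+2.4142, +1.0000); max(|x|,|y|,|x±y|/√2) = 2.4142 > 1.5 ⇒ ∉ W
candidate 7: n = (0, 1, 2, 3) → π⊥ ≈ (+1.4142, +0.8284); max(|x|,|y|,|x±y|/√2) = 1.5858 > 1.5 ⇒ ∉ W
candidate 8: n = (1, 0, 0, 1) → π⊥ ≈ (+1.7071, +0.7071); max(|x|,|y|,|x±y|/√2) = 1.7071 > 1.5 ⇒ ∉ W
candidate 9: n = (-1, 1, -1, 1) → π⊥ ≈ (-1.0000, +2.4142); max(|x|,|y|,|x±y|/√2) = 2.4142 > 1.5 ⇒ ∉ W

1, 3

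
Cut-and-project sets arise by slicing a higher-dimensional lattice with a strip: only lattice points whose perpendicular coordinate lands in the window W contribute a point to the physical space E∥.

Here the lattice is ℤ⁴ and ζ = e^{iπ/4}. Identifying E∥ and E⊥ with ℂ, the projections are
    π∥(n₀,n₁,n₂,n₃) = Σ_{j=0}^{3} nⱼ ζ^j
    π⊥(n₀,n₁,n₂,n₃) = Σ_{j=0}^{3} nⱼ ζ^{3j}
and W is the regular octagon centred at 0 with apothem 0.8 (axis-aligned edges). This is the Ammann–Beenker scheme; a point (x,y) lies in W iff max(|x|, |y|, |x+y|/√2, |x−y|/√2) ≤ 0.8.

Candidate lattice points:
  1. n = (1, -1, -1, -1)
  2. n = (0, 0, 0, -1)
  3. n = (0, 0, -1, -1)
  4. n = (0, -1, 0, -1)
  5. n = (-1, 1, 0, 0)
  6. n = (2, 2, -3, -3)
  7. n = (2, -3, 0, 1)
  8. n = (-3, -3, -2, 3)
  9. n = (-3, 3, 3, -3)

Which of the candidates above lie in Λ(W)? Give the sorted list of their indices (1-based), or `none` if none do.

With ζ = e^{iπ/4} the internal vectors are ζ^0,ζ^3,ζ^6,ζ^9.
#1 (1, -1, -1, -1): internal (1.000000, -0.414214); octagon support 1.000000 vs apothem 0.8 → ∉ W
#2 (0, 0, 0, -1): internal (-0.707107, -0.707107); octagon support 1.000000 vs apothem 0.8 → ∉ W
#3 (0, 0, -1, -1): internal (-0.707107, 0.292893); octagon support 0.707107 vs apothem 0.8 → ∈ W
#4 (0, -1, 0, -1): internal (0.000000, -1.414214); octagon support 1.414214 vs apothem 0.8 → ∉ W
#5 (-1, 1, 0, 0): internal (-1.707107, 0.707107); octagon support 1.707107 vs apothem 0.8 → ∉ W
#6 (2, 2, -3, -3): internal (-1.535534, 2.292893); octagon support 2.707107 vs apothem 0.8 → ∉ W
#7 (2, -3, 0, 1): internal (4.828427, -1.414214); octagon support 4.828427 vs apothem 0.8 → ∉ W
#8 (-3, -3, -2, 3): internal (1.242641, 2.000000); octagon support 2.292893 vs apothem 0.8 → ∉ W
#9 (-3, 3, 3, -3): internal (-7.242641, -3.000000); octagon support 7.242641 vs apothem 0.8 → ∉ W

3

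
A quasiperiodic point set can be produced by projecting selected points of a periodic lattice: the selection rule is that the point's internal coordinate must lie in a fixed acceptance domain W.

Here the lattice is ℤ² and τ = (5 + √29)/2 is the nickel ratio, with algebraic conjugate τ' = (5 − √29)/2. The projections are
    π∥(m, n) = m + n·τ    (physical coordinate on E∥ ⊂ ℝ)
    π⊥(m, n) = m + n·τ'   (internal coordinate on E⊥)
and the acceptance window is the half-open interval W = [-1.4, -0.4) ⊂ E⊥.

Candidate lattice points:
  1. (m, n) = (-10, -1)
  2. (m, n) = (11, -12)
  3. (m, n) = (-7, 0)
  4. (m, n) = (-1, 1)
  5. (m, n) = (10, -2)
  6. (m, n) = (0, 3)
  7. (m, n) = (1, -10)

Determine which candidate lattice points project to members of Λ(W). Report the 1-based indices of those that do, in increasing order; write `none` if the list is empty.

Compute τ' = (5−√29)/2 = -0.192582, so π⊥(m,n) = m -0.192582·n.
[1] lift (-10,-1): star map gives -9.807418; window check -1.4 ≤ -9.807418 < -0.4 is false → out
[2] lift (11,-12): star map gives 13.310989; window check -1.4 ≤ 13.310989 < -0.4 is false → out
[3] lift (-7,0): star map gives -7.000000; window check -1.4 ≤ -7.000000 < -0.4 is false → out
[4] lift (-1,1): star map gives -1.192582; window check -1.4 ≤ -1.192582 < -0.4 is true → IN Λ
[5] lift (10,-2): star map gives 10.385165; window check -1.4 ≤ 10.385165 < -0.4 is false → out
[6] lift (0,3): star map gives -0.577747; window check -1.4 ≤ -0.577747 < -0.4 is true → IN Λ
[7] lift (1,-10): star map gives 2.925824; window check -1.4 ≤ 2.925824 < -0.4 is false → out

4, 6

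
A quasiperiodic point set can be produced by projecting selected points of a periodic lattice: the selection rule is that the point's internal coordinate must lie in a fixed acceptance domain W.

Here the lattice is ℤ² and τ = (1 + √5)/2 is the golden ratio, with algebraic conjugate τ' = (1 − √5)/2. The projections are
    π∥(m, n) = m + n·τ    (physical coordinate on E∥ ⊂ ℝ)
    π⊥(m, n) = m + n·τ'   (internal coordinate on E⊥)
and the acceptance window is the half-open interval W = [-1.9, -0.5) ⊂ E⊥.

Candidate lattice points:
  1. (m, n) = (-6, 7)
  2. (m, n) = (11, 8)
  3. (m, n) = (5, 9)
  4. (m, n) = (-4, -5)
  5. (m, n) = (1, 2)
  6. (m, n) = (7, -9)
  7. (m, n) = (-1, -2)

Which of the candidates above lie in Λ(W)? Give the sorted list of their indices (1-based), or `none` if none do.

3, 4

τ' = (1−√5)/2 ≈ -0.6180.
candidate 1: (m,n)=(-6,7) → π∥ = -6+7·τ ≈ 5.3262, π⊥ = -6+7·τ' ≈ -10.3262 ∉ [-1.9, -0.5) ⇒ out
candidate 2: (m,n)=(11,8) → π∥ = 11+8·τ ≈ 23.9443, π⊥ = 11+8·τ' ≈ 6.0557 ∉ [-1.9, -0.5) ⇒ out
candidate 3: (m,n)=(5,9) → π∥ = 5+9·τ ≈ 19.5623, π⊥ = 5+9·τ' ≈ -0.5623 ∈ [-1.9, -0.5) ⇒ IN Λ
candidate 4: (m,n)=(-4,-5) → π∥ = -4-5·τ ≈ -12.0902, π⊥ = -4-5·τ' ≈ -0.9098 ∈ [-1.9, -0.5) ⇒ IN Λ
candidate 5: (m,n)=(1,2) → π∥ = 1+2·τ ≈ 4.2361, π⊥ = 1+2·τ' ≈ -0.2361 ∉ [-1.9, -0.5) ⇒ out
candidate 6: (m,n)=(7,-9) → π∥ = 7-9·τ ≈ -7.5623, π⊥ = 7-9·τ' ≈ 12.5623 ∉ [-1.9, -0.5) ⇒ out
candidate 7: (m,n)=(-1,-2) → π∥ = -1-2·τ ≈ -4.2361, π⊥ = -1-2·τ' ≈ 0.2361 ∉ [-1.9, -0.5) ⇒ out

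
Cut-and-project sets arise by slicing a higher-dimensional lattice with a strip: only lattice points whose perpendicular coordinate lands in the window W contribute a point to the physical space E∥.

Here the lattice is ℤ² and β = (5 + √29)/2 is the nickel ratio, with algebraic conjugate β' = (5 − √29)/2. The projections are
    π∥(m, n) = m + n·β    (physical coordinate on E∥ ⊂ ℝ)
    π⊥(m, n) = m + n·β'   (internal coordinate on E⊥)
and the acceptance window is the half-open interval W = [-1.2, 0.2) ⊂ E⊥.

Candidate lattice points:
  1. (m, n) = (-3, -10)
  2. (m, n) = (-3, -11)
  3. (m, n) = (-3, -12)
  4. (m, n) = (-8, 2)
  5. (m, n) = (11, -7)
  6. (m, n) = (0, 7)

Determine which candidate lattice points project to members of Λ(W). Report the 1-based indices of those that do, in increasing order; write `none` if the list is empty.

β' = (5−√29)/2 ≈ -0.1926.
[1] lift (-3,-10): star map gives -1.0742; window check -1.2 ≤ -1.0742 < 0.2 is true → IN Λ
[2] lift (-3,-11): star map gives -0.8816; window check -1.2 ≤ -0.8816 < 0.2 is true → IN Λ
[3] lift (-3,-12): star map gives -0.6890; window check -1.2 ≤ -0.6890 < 0.2 is true → IN Λ
[4] lift (-8,2): star map gives -8.3852; window check -1.2 ≤ -8.3852 < 0.2 is false → out
[5] lift (11,-7): star map gives 12.3481; window check -1.2 ≤ 12.3481 < 0.2 is false → out
[6] lift (0,7): star map gives -1.3481; window check -1.2 ≤ -1.3481 < 0.2 is false → out

1, 2, 3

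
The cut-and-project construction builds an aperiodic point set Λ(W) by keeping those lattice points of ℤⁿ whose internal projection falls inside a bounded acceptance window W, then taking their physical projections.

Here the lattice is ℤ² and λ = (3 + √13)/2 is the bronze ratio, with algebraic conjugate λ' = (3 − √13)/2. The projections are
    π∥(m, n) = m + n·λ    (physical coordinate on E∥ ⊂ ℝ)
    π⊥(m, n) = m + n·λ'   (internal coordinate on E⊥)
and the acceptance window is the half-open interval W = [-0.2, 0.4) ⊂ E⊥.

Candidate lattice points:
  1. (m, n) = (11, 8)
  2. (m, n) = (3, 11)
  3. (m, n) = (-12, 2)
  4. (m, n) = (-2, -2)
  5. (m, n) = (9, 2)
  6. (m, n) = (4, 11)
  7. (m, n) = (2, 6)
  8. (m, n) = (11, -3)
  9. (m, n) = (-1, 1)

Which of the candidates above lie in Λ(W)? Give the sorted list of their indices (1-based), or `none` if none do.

7

Numerically λ ≈ 3.3028 and λ' = −1/λ ≈ -0.3028.
candidate 1: (m,n)=(11,8) → π∥ = 11+8·λ ≈ 37.4222, π⊥ = 11+8·λ' ≈ 8.5778 ∉ [-0.2, 0.4) ⇒ out
candidate 2: (m,n)=(3,11) → π∥ = 3+11·λ ≈ 39.3305, π⊥ = 3+11·λ' ≈ -0.3305 ∉ [-0.2, 0.4) ⇒ out
candidate 3: (m,n)=(-12,2) → π∥ = -12+2·λ ≈ -5.3944, π⊥ = -12+2·λ' ≈ -12.6056 ∉ [-0.2, 0.4) ⇒ out
candidate 4: (m,n)=(-2,-2) → π∥ = -2-2·λ ≈ -8.6056, π⊥ = -2-2·λ' ≈ -1.3944 ∉ [-0.2, 0.4) ⇒ out
candidate 5: (m,n)=(9,2) → π∥ = 9+2·λ ≈ 15.6056, π⊥ = 9+2·λ' ≈ 8.3944 ∉ [-0.2, 0.4) ⇒ out
candidate 6: (m,n)=(4,11) → π∥ = 4+11·λ ≈ 40.3305, π⊥ = 4+11·λ' ≈ 0.6695 ∉ [-0.2, 0.4) ⇒ out
candidate 7: (m,n)=(2,6) → π∥ = 2+6·λ ≈ 21.8167, π⊥ = 2+6·λ' ≈ 0.1833 ∈ [-0.2, 0.4) ⇒ IN Λ
candidate 8: (m,n)=(11,-3) → π∥ = 11-3·λ ≈ 1.0917, π⊥ = 11-3·λ' ≈ 11.9083 ∉ [-0.2, 0.4) ⇒ out
candidate 9: (m,n)=(-1,1) → π∥ = -1+1·λ ≈ 2.3028, π⊥ = -1+1·λ' ≈ -1.3028 ∉ [-0.2, 0.4) ⇒ out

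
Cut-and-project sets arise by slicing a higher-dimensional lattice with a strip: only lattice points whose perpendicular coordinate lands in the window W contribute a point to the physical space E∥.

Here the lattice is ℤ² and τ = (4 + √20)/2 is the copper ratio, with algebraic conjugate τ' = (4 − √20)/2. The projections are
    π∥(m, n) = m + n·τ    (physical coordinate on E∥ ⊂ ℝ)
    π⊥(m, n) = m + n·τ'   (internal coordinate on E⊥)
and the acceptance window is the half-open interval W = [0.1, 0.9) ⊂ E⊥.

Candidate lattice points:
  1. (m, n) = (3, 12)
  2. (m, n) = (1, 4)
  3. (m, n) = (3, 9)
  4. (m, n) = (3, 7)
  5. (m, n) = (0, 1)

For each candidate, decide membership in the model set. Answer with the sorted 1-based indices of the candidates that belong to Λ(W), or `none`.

1, 3

τ' = (4−√20)/2 ≈ -0.2361.
[1] lift (3,12): star map gives 0.1672; window check 0.1 ≤ 0.1672 < 0.9 is true → IN Λ
[2] lift (1,4): star map gives 0.0557; window check 0.1 ≤ 0.0557 < 0.9 is false → out
[3] lift (3,9): star map gives 0.8754; window check 0.1 ≤ 0.8754 < 0.9 is true → IN Λ
[4] lift (3,7): star map gives 1.3475; window check 0.1 ≤ 1.3475 < 0.9 is false → out
[5] lift (0,1): star map gives -0.2361; window check 0.1 ≤ -0.2361 < 0.9 is false → out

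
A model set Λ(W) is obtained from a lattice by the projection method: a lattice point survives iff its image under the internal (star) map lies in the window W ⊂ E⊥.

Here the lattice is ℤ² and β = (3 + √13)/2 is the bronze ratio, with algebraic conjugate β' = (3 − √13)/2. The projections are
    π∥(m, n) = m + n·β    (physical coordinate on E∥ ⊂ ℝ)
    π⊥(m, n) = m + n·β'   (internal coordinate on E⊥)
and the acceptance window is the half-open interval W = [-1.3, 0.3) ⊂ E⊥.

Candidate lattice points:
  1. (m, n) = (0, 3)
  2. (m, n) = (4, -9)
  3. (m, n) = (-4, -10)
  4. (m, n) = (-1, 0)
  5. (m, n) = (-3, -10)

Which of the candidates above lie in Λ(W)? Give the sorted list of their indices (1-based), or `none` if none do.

Numerically β ≈ 3.3028 and β' = −1/β ≈ -0.3028.
#1 (0,3): internal coord 0 + (3)·β' = -0.9083; -0.9083 ∈ [-1.3, 0.3) → IN Λ
#2 (4,-9): internal coord 4 + (-9)·β' = +6.7250; +6.7250 ∉ [-1.3, 0.3) → out
#3 (-4,-10): internal coord -4 + (-10)·β' = -0.9722; -0.9722 ∈ [-1.3, 0.3) → IN Λ
#4 (-1,0): internal coord -1 + (0)·β' = -1.0000; -1.0000 ∈ [-1.3, 0.3) → IN Λ
#5 (-3,-10): internal coord -3 + (-10)·β' = +0.0278; +0.0278 ∈ [-1.3, 0.3) → IN Λ

1, 3, 4, 5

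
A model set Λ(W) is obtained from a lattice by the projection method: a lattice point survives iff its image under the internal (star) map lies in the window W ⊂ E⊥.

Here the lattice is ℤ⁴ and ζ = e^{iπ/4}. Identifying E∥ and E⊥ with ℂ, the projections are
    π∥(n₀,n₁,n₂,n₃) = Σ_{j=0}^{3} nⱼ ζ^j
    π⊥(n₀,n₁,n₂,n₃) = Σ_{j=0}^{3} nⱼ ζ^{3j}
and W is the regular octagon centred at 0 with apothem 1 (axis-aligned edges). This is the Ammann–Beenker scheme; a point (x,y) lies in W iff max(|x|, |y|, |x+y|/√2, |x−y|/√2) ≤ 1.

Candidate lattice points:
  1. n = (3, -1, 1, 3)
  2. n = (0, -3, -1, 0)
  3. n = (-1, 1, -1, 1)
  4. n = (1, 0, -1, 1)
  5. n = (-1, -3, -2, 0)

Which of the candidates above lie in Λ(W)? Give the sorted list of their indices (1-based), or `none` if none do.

none

Internal map: ζ^{3j} for j=0..3 gives (1,0), (−√2/2,√2/2), (0,−1), (√2/2,√2/2).
candidate 1: n = (3, -1, 1, 3) → π⊥ ≈ (+5.8284, +0.4142); max(|x|,|y|,|x±y|/√2) = 5.8284 > 1 ⇒ ∉ W
candidate 2: n = (0, -3, -1, 0) → π⊥ ≈ (+2.1213, -1.1213); max(|x|,|y|,|x±y|/√2) = 2.2929 > 1 ⇒ ∉ W
candidate 3: n = (-1, 1, -1, 1) → π⊥ ≈ (-1.0000, +2.4142); max(|x|,|y|,|x±y|/√2) = 2.4142 > 1 ⇒ ∉ W
candidate 4: n = (1, 0, -1, 1) → π⊥ ≈ (+1.7071, +1.7071); max(|x|,|y|,|x±y|/√2) = 2.4142 > 1 ⇒ ∉ W
candidate 5: n = (-1, -3, -2, 0) → π⊥ ≈ (+1.1213, -0.1213); max(|x|,|y|,|x±y|/√2) = 1.1213 > 1 ⇒ ∉ W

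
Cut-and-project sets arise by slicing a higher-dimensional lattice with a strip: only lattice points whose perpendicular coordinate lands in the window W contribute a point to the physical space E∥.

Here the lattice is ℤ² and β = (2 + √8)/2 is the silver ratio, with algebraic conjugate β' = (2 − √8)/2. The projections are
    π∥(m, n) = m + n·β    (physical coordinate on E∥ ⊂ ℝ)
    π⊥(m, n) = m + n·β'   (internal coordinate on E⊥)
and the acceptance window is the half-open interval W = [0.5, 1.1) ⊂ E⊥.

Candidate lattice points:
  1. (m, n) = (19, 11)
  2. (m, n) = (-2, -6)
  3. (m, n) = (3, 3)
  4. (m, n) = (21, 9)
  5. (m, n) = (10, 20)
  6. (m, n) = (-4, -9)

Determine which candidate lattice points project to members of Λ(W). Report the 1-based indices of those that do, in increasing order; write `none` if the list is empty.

none

Compute β' = (2−√8)/2 = -0.41421, so π⊥(m,n) = m -0.41421·n.
#1 (19,11): internal coord 19 + (11)·β' = +14.44365; +14.44365 ∉ [0.5, 1.1) → out
#2 (-2,-6): internal coord -2 + (-6)·β' = +0.48528; +0.48528 ∉ [0.5, 1.1) → out
#3 (3,3): internal coord 3 + (3)·β' = +1.75736; +1.75736 ∉ [0.5, 1.1) → out
#4 (21,9): internal coord 21 + (9)·β' = +17.27208; +17.27208 ∉ [0.5, 1.1) → out
#5 (10,20): internal coord 10 + (20)·β' = +1.71573; +1.71573 ∉ [0.5, 1.1) → out
#6 (-4,-9): internal coord -4 + (-9)·β' = -0.27208; -0.27208 ∉ [0.5, 1.1) → out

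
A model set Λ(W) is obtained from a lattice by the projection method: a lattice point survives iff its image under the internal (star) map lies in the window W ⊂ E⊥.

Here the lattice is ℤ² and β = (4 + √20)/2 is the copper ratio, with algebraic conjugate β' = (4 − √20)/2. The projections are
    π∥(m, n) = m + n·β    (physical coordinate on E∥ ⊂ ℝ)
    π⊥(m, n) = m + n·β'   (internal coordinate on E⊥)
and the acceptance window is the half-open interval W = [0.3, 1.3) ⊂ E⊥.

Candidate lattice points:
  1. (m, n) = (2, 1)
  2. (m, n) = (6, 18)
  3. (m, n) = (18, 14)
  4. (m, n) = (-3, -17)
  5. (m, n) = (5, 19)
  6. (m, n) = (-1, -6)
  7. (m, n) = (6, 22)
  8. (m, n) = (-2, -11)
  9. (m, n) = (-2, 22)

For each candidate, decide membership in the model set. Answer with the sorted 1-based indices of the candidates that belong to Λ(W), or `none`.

4, 5, 6, 7, 8

Compute β' = (4−√20)/2 = -0.2361, so π⊥(m,n) = m -0.2361·n.
candidate 1: (m,n)=(2,1) → π∥ = 2+1·β ≈ 6.2361, π⊥ = 2+1·β' ≈ 1.7639 ∉ [0.3, 1.3) ⇒ out
candidate 2: (m,n)=(6,18) → π∥ = 6+18·β ≈ 82.2492, π⊥ = 6+18·β' ≈ 1.7508 ∉ [0.3, 1.3) ⇒ out
candidate 3: (m,n)=(18,14) → π∥ = 18+14·β ≈ 77.3050, π⊥ = 18+14·β' ≈ 14.6950 ∉ [0.3, 1.3) ⇒ out
candidate 4: (m,n)=(-3,-17) → π∥ = -3-17·β ≈ -75.0132, π⊥ = -3-17·β' ≈ 1.0132 ∈ [0.3, 1.3) ⇒ IN Λ
candidate 5: (m,n)=(5,19) → π∥ = 5+19·β ≈ 85.4853, π⊥ = 5+19·β' ≈ 0.5147 ∈ [0.3, 1.3) ⇒ IN Λ
candidate 6: (m,n)=(-1,-6) → π∥ = -1-6·β ≈ -26.4164, π⊥ = -1-6·β' ≈ 0.4164 ∈ [0.3, 1.3) ⇒ IN Λ
candidate 7: (m,n)=(6,22) → π∥ = 6+22·β ≈ 99.1935, π⊥ = 6+22·β' ≈ 0.8065 ∈ [0.3, 1.3) ⇒ IN Λ
candidate 8: (m,n)=(-2,-11) → π∥ = -2-11·β ≈ -48.5967, π⊥ = -2-11·β' ≈ 0.5967 ∈ [0.3, 1.3) ⇒ IN Λ
candidate 9: (m,n)=(-2,22) → π∥ = -2+22·β ≈ 91.1935, π⊥ = -2+22·β' ≈ -7.1935 ∉ [0.3, 1.3) ⇒ out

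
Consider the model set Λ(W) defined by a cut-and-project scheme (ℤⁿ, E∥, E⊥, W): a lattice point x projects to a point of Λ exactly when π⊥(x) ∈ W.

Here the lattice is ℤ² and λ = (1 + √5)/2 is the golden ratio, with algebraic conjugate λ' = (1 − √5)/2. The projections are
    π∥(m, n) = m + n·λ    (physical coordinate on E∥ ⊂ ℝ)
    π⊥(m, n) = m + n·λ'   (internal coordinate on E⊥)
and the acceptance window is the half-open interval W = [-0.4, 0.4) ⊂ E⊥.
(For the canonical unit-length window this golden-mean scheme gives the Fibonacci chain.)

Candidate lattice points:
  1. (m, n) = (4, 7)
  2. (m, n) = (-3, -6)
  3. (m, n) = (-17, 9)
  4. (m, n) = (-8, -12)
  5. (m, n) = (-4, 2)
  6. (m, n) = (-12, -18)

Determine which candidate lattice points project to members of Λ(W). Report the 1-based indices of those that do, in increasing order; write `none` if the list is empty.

1

Compute λ' = (1−√5)/2 = -0.618034, so π⊥(m,n) = m -0.618034·n.
[1] lift (4,7): star map gives -0.326238; window check -0.4 ≤ -0.326238 < 0.4 is true → IN Λ
[2] lift (-3,-6): star map gives 0.708204; window check -0.4 ≤ 0.708204 < 0.4 is false → out
[3] lift (-17,9): star map gives -22.562306; window check -0.4 ≤ -22.562306 < 0.4 is false → out
[4] lift (-8,-12): star map gives -0.583592; window check -0.4 ≤ -0.583592 < 0.4 is false → out
[5] lift (-4,2): star map gives -5.236068; window check -0.4 ≤ -5.236068 < 0.4 is false → out
[6] lift (-12,-18): star map gives -0.875388; window check -0.4 ≤ -0.875388 < 0.4 is false → out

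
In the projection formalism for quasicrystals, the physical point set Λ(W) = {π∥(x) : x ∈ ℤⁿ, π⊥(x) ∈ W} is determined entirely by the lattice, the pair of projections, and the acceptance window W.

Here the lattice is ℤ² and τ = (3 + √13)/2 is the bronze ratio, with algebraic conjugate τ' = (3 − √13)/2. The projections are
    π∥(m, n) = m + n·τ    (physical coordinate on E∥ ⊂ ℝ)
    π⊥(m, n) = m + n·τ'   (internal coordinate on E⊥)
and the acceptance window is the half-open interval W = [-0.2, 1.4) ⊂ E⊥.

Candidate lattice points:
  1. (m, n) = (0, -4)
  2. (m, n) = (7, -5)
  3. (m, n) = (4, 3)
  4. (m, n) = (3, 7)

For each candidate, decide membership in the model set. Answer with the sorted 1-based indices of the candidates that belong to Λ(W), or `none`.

1, 4

Compute τ' = (3−√13)/2 = -0.3028, so π⊥(m,n) = m -0.3028·n.
#1 (0,-4): internal coord 0 + (-4)·τ' = +1.2111; +1.2111 ∈ [-0.2, 1.4) → IN Λ
#2 (7,-5): internal coord 7 + (-5)·τ' = +8.5139; +8.5139 ∉ [-0.2, 1.4) → out
#3 (4,3): internal coord 4 + (3)·τ' = +3.0917; +3.0917 ∉ [-0.2, 1.4) → out
#4 (3,7): internal coord 3 + (7)·τ' = +0.8806; +0.8806 ∈ [-0.2, 1.4) → IN Λ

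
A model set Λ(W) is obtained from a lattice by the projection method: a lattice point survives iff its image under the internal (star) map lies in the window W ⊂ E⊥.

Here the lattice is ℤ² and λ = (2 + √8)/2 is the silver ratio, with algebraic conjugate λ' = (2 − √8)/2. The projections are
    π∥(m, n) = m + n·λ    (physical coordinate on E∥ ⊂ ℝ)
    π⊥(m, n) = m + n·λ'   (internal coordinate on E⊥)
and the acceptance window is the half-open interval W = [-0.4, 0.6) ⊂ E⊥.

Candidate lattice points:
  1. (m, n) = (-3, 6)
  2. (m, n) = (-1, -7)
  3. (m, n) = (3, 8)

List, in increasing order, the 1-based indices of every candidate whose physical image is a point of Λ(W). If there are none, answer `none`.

3

Numerically λ ≈ 2.41421 and λ' = −1/λ ≈ -0.41421.
[1] lift (-3,6): star map gives -5.48528; window check -0.4 ≤ -5.48528 < 0.6 is false → out
[2] lift (-1,-7): star map gives 1.89949; window check -0.4 ≤ 1.89949 < 0.6 is false → out
[3] lift (3,8): star map gives -0.31371; window check -0.4 ≤ -0.31371 < 0.6 is true → IN Λ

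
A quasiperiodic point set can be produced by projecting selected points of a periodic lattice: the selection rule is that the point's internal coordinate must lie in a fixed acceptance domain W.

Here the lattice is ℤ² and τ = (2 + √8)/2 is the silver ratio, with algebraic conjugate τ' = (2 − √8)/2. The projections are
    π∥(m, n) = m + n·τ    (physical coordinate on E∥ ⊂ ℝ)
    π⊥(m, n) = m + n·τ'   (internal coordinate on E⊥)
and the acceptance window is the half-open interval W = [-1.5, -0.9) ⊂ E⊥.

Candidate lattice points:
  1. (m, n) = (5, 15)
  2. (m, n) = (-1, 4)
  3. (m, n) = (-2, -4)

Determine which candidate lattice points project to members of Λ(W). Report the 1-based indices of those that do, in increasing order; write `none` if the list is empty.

1

Numerically τ ≈ 2.41421 and τ' = −1/τ ≈ -0.41421.
candidate 1: (m,n)=(5,15) → π∥ = 5+15·τ ≈ 41.21320, π⊥ = 5+15·τ' ≈ -1.21320 ∈ [-1.5, -0.9) ⇒ IN Λ
candidate 2: (m,n)=(-1,4) → π∥ = -1+4·τ ≈ 8.65685, π⊥ = -1+4·τ' ≈ -2.65685 ∉ [-1.5, -0.9) ⇒ out
candidate 3: (m,n)=(-2,-4) → π∥ = -2-4·τ ≈ -11.65685, π⊥ = -2-4·τ' ≈ -0.34315 ∉ [-1.5, -0.9) ⇒ out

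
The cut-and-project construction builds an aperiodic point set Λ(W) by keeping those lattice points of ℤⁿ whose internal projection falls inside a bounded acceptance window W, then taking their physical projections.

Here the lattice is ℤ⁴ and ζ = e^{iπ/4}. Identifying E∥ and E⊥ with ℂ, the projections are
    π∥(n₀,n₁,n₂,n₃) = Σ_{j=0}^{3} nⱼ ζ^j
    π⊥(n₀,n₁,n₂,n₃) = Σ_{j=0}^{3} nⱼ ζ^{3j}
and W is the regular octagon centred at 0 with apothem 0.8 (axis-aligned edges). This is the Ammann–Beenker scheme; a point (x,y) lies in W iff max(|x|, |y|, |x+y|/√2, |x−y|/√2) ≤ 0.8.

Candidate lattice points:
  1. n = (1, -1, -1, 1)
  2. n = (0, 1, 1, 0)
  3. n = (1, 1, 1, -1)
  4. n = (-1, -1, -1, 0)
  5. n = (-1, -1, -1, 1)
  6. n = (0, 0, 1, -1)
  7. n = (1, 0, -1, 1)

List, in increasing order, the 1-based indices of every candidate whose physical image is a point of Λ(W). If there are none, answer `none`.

Internal map: ζ^{3j} for j=0..3 gives (1,0), (−√2/2,√2/2), (0,−1), (√2/2,√2/2).
candidate 1: n = (1, -1, -1, 1) → π⊥ ≈ (+2.414214, +1.000000); max(|x|,|y|,|x±y|/√2) = 2.414214 > 0.8 ⇒ ∉ W
candidate 2: n = (0, 1, 1, 0) → π⊥ ≈ (-0.707107, -0.292893); max(|x|,|y|,|x±y|/√2) = 0.707107 ≤ 0.8 ⇒ ∈ W
candidate 3: n = (1, 1, 1, -1) → π⊥ ≈ (-0.414214, -1.000000); max(|x|,|y|,|x±y|/√2) = 1.000000 > 0.8 ⇒ ∉ W
candidate 4: n = (-1, -1, -1, 0) → π⊥ ≈ (-0.292893, +0.292893); max(|x|,|y|,|x±y|/√2) = 0.414214 ≤ 0.8 ⇒ ∈ W
candidate 5: n = (-1, -1, -1, 1) → π⊥ ≈ (+0.414214, +1.000000); max(|x|,|y|,|x±y|/√2) = 1.000000 > 0.8 ⇒ ∉ W
candidate 6: n = (0, 0, 1, -1) → π⊥ ≈ (-0.707107, -1.707107); max(|x|,|y|,|x±y|/√2) = 1.707107 > 0.8 ⇒ ∉ W
candidate 7: n = (1, 0, -1, 1) → π⊥ ≈ (+1.707107, +1.707107); max(|x|,|y|,|x±y|/√2) = 2.414214 > 0.8 ⇒ ∉ W

2, 4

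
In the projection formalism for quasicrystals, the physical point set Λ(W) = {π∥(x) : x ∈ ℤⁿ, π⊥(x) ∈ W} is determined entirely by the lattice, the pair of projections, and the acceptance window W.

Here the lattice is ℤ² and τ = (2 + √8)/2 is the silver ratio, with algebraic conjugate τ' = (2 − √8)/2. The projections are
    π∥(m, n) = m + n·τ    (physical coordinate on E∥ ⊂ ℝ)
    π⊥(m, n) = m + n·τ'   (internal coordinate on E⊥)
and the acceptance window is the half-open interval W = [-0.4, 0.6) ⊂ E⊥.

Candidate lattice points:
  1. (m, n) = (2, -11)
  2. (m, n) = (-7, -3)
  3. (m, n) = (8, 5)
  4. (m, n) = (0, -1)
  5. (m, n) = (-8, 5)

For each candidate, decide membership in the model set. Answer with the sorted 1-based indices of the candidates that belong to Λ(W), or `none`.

Numerically τ ≈ 2.41421 and τ' = −1/τ ≈ -0.41421.
candidate 1: (m,n)=(2,-11) → π∥ = 2-11·τ ≈ -24.55635, π⊥ = 2-11·τ' ≈ 6.55635 ∉ [-0.4, 0.6) ⇒ out
candidate 2: (m,n)=(-7,-3) → π∥ = -7-3·τ ≈ -14.24264, π⊥ = -7-3·τ' ≈ -5.75736 ∉ [-0.4, 0.6) ⇒ out
candidate 3: (m,n)=(8,5) → π∥ = 8+5·τ ≈ 20.07107, π⊥ = 8+5·τ' ≈ 5.92893 ∉ [-0.4, 0.6) ⇒ out
candidate 4: (m,n)=(0,-1) → π∥ = 0-1·τ ≈ -2.41421, π⊥ = 0-1·τ' ≈ 0.41421 ∈ [-0.4, 0.6) ⇒ IN Λ
candidate 5: (m,n)=(-8,5) → π∥ = -8+5·τ ≈ 4.07107, π⊥ = -8+5·τ' ≈ -10.07107 ∉ [-0.4, 0.6) ⇒ out

4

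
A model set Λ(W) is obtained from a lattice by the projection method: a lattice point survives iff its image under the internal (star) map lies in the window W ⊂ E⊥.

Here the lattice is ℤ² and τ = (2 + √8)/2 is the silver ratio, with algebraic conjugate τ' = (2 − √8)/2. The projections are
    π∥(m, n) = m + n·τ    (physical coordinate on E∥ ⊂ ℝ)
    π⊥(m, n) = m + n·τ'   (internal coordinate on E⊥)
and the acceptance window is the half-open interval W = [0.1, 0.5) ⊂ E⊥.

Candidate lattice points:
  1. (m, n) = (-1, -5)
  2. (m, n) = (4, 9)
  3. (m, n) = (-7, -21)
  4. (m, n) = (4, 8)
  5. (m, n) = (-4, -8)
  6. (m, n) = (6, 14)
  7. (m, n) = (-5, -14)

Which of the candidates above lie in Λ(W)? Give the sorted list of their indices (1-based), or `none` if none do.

τ' = (2−√8)/2 ≈ -0.41421.
[1] lift (-1,-5): star map gives 1.07107; window check 0.1 ≤ 1.07107 < 0.5 is false → out
[2] lift (4,9): star map gives 0.27208; window check 0.1 ≤ 0.27208 < 0.5 is true → IN Λ
[3] lift (-7,-21): star map gives 1.69848; window check 0.1 ≤ 1.69848 < 0.5 is false → out
[4] lift (4,8): star map gives 0.68629; window check 0.1 ≤ 0.68629 < 0.5 is false → out
[5] lift (-4,-8): star map gives -0.68629; window check 0.1 ≤ -0.68629 < 0.5 is false → out
[6] lift (6,14): star map gives 0.20101; window check 0.1 ≤ 0.20101 < 0.5 is true → IN Λ
[7] lift (-5,-14): star map gives 0.79899; window check 0.1 ≤ 0.79899 < 0.5 is false → out

2, 6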